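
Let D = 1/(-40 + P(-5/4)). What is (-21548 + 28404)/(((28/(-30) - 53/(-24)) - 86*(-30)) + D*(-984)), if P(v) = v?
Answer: 3016640/1146257 ≈ 2.6317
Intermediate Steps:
D = -4/165 (D = 1/(-40 - 5/4) = 1/(-165/4) = -4/165 ≈ -0.024242)
(-21548 + 28404)/(((28/(-30) - 53/(-24)) - 86*(-30)) + D*(-984)) = (-21548 + 28404)/(((28/(-30) - 53/(-24)) - 86*(-30)) - 4/165*(-984)) = 6856/(((28*(-1/30) - 53*(-1/24)) + 2580) + 1312/55) = 6856/(((-14/15 + 53/24) + 2580) + 1312/55) = 6856/((51/40 + 2580) + 1312/55) = 6856/(103251/40 + 1312/55) = 6856/(1146257/440) = 6856*(440/1146257) = 3016640/1146257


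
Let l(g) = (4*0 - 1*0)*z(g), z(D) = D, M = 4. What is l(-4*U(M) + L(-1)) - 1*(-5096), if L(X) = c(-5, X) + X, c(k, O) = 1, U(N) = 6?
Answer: 5096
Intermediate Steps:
L(X) = 1 + X
l(g) = 0 (l(g) = (4*0 - 1*0)*g = (0 + 0)*g = 0*g = 0)
l(-4*U(M) + L(-1)) - 1*(-5096) = 0 - 1*(-5096) = 0 + 5096 = 5096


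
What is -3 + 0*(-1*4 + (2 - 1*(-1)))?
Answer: -3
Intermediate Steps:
-3 + 0*(-1*4 + (2 - 1*(-1))) = -3 + 0*(-4 + (2 + 1)) = -3 + 0*(-4 + 3) = -3 + 0*(-1) = -3 + 0 = -3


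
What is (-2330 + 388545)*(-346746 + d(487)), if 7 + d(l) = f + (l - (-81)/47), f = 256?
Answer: -6280778567635/47 ≈ -1.3363e+11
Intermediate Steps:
d(l) = 11784/47 + l (d(l) = -7 + (256 + (l - (-81)/47)) = -7 + (256 + (l - 1*(-81/47))) = -7 + (256 + (l + 81/47)) = -7 + (256 + (81/47 + l)) = -7 + (12113/47 + l) = 11784/47 + l)
(-2330 + 388545)*(-346746 + d(487)) = (-2330 + 388545)*(-346746 + (11784/47 + 487)) = 386215*(-346746 + 34673/47) = 386215*(-16262389/47) = -6280778567635/47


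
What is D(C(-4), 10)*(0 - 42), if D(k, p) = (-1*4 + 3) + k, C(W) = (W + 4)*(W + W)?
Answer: 42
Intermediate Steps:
C(W) = 2*W*(4 + W) (C(W) = (4 + W)*(2*W) = 2*W*(4 + W))
D(k, p) = -1 + k (D(k, p) = (-4 + 3) + k = -1 + k)
D(C(-4), 10)*(0 - 42) = (-1 + 2*(-4)*(4 - 4))*(0 - 42) = (-1 + 2*(-4)*0)*(-42) = (-1 + 0)*(-42) = -1*(-42) = 42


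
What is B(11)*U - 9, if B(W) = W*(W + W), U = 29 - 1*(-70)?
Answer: 23949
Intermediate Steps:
U = 99 (U = 29 + 70 = 99)
B(W) = 2*W² (B(W) = W*(2*W) = 2*W²)
B(11)*U - 9 = (2*11²)*99 - 9 = (2*121)*99 - 9 = 242*99 - 9 = 23958 - 9 = 23949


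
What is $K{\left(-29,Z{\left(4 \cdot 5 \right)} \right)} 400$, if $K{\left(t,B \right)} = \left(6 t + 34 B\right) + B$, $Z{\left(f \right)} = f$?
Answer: $210400$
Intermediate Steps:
$K{\left(t,B \right)} = 6 t + 35 B$
$K{\left(-29,Z{\left(4 \cdot 5 \right)} \right)} 400 = \left(6 \left(-29\right) + 35 \cdot 4 \cdot 5\right) 400 = \left(-174 + 35 \cdot 20\right) 400 = \left(-174 + 700\right) 400 = 526 \cdot 400 = 210400$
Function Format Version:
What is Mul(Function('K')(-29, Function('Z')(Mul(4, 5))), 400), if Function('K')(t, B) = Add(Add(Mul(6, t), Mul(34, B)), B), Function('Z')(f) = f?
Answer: 210400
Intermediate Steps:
Function('K')(t, B) = Add(Mul(6, t), Mul(35, B))
Mul(Function('K')(-29, Function('Z')(Mul(4, 5))), 400) = Mul(Add(Mul(6, -29), Mul(35, Mul(4, 5))), 400) = Mul(Add(-174, Mul(35, 20)), 400) = Mul(Add(-174, 700), 400) = Mul(526, 400) = 210400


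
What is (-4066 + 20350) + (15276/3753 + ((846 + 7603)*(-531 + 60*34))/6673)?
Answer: 151921232839/8347923 ≈ 18199.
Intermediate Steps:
(-4066 + 20350) + (15276/3753 + ((846 + 7603)*(-531 + 60*34))/6673) = 16284 + (15276*(1/3753) + (8449*(-531 + 2040))*(1/6673)) = 16284 + (5092/1251 + (8449*1509)*(1/6673)) = 16284 + (5092/1251 + 12749541*(1/6673)) = 16284 + (5092/1251 + 12749541/6673) = 16284 + 15983654707/8347923 = 151921232839/8347923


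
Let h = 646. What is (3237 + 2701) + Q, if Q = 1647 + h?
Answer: 8231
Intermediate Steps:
Q = 2293 (Q = 1647 + 646 = 2293)
(3237 + 2701) + Q = (3237 + 2701) + 2293 = 5938 + 2293 = 8231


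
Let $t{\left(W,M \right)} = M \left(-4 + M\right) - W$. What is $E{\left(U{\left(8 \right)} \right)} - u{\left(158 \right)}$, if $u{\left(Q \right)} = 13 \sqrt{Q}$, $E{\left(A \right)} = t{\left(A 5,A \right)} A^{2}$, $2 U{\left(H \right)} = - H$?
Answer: $832 - 13 \sqrt{158} \approx 668.59$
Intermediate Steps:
$U{\left(H \right)} = - \frac{H}{2}$ ($U{\left(H \right)} = \frac{\left(-1\right) H}{2} = - \frac{H}{2}$)
$t{\left(W,M \right)} = - W + M \left(-4 + M\right)$
$E{\left(A \right)} = A^{2} \left(A^{2} - 9 A\right)$ ($E{\left(A \right)} = \left(A^{2} - A 5 - 4 A\right) A^{2} = \left(A^{2} - 5 A - 4 A\right) A^{2} = \left(A^{2} - 9 A\right) A^{2} = A^{2} \left(A^{2} - 9 A\right)$)
$E{\left(U{\left(8 \right)} \right)} - u{\left(158 \right)} = \left(\left(- \frac{1}{2}\right) 8\right)^{3} \left(-9 - 4\right) - 13 \sqrt{158} = \left(-4\right)^{3} \left(-9 - 4\right) - 13 \sqrt{158} = \left(-64\right) \left(-13\right) - 13 \sqrt{158} = 832 - 13 \sqrt{158}$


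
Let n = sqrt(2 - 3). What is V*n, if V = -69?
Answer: -69*I ≈ -69.0*I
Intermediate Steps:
n = I (n = sqrt(-1) = I ≈ 1.0*I)
V*n = -69*I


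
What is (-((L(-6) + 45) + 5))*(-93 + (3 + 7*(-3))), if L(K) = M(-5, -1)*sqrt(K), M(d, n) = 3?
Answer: 5550 + 333*I*sqrt(6) ≈ 5550.0 + 815.68*I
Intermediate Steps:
L(K) = 3*sqrt(K)
(-((L(-6) + 45) + 5))*(-93 + (3 + 7*(-3))) = (-((3*sqrt(-6) + 45) + 5))*(-93 + (3 + 7*(-3))) = (-((3*(I*sqrt(6)) + 45) + 5))*(-93 + (3 - 21)) = (-((3*I*sqrt(6) + 45) + 5))*(-93 - 18) = -((45 + 3*I*sqrt(6)) + 5)*(-111) = -(50 + 3*I*sqrt(6))*(-111) = (-50 - 3*I*sqrt(6))*(-111) = 5550 + 333*I*sqrt(6)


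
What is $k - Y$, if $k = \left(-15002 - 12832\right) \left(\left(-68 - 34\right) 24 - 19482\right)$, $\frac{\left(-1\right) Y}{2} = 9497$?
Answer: $610418614$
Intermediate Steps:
$Y = -18994$ ($Y = \left(-2\right) 9497 = -18994$)
$k = 610399620$ ($k = - 27834 \left(\left(-102\right) 24 - 19482\right) = - 27834 \left(-2448 - 19482\right) = \left(-27834\right) \left(-21930\right) = 610399620$)
$k - Y = 610399620 - -18994 = 610399620 + 18994 = 610418614$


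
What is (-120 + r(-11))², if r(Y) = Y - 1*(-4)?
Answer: 16129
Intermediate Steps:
r(Y) = 4 + Y (r(Y) = Y + 4 = 4 + Y)
(-120 + r(-11))² = (-120 + (4 - 11))² = (-120 - 7)² = (-127)² = 16129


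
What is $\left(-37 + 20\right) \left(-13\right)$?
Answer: $221$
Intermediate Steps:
$\left(-37 + 20\right) \left(-13\right) = \left(-17\right) \left(-13\right) = 221$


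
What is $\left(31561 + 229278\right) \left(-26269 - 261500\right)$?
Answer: $-75061378191$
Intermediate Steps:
$\left(31561 + 229278\right) \left(-26269 - 261500\right) = 260839 \left(-287769\right) = -75061378191$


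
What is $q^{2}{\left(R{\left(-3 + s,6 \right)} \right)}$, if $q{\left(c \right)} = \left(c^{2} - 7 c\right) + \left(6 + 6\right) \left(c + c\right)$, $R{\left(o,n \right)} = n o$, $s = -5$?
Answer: $2214144$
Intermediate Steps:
$q{\left(c \right)} = c^{2} + 17 c$ ($q{\left(c \right)} = \left(c^{2} - 7 c\right) + 12 \cdot 2 c = \left(c^{2} - 7 c\right) + 24 c = c^{2} + 17 c$)
$q^{2}{\left(R{\left(-3 + s,6 \right)} \right)} = \left(6 \left(-3 - 5\right) \left(17 + 6 \left(-3 - 5\right)\right)\right)^{2} = \left(6 \left(-8\right) \left(17 + 6 \left(-8\right)\right)\right)^{2} = \left(- 48 \left(17 - 48\right)\right)^{2} = \left(\left(-48\right) \left(-31\right)\right)^{2} = 1488^{2} = 2214144$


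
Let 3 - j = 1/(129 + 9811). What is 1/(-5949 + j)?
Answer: -9940/59103241 ≈ -0.00016818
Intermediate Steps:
j = 29819/9940 (j = 3 - 1/(129 + 9811) = 3 - 1/9940 = 29819/9940 ≈ 2.9999)
1/(-5949 + j) = 1/(-5949 + 29819/9940) = 1/(-59103241/9940) = -9940/59103241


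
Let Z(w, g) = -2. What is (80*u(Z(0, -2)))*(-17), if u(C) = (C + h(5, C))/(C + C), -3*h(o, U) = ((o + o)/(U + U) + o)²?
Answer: -4165/3 ≈ -1388.3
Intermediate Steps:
h(o, U) = -(o + o/U)²/3 (h(o, U) = -((o + o)/(U + U) + o)²/3 = -((2*o)/((2*U)) + o)²/3 = -((2*o)*(1/(2*U)) + o)²/3 = -(o/U + o)²/3 = -(o + o/U)²/3)
u(C) = (C - 25*(1 + C)²/(3*C²))/(2*C) (u(C) = (C - ⅓*5²*(1 + C)²/C²)/(C + C) = (C - ⅓*25*(1 + C)²/C²)/((2*C)) = (C - 25*(1 + C)²/(3*C²))*(1/(2*C)) = (C - 25*(1 + C)²/(3*C²))/(2*C))
(80*u(Z(0, -2)))*(-17) = (80*(½ - 25/6*(1 - 2)²/(-2)³))*(-17) = (80*(½ - 25/6*(-⅛)*(-1)²))*(-17) = (80*(½ - 25/6*(-⅛)*1))*(-17) = (80*(½ + 25/48))*(-17) = (80*(49/48))*(-17) = (245/3)*(-17) = -4165/3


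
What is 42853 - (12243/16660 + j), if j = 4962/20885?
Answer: 85200629459/1988252 ≈ 42852.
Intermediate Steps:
j = 4962/20885 (j = 4962*(1/20885) = 4962/20885 ≈ 0.23759)
42853 - (12243/16660 + j) = 42853 - (12243/16660 + 4962/20885) = 42853 - (12243*(1/16660) + 4962/20885) = 42853 - (1749/2380 + 4962/20885) = 42853 - 1*1933497/1988252 = 42853 - 1933497/1988252 = 85200629459/1988252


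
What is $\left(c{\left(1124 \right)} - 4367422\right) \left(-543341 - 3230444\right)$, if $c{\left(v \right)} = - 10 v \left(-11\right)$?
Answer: $16015120854870$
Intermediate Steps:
$c{\left(v \right)} = 110 v$
$\left(c{\left(1124 \right)} - 4367422\right) \left(-543341 - 3230444\right) = \left(110 \cdot 1124 - 4367422\right) \left(-543341 - 3230444\right) = \left(123640 - 4367422\right) \left(-3773785\right) = \left(-4243782\right) \left(-3773785\right) = 16015120854870$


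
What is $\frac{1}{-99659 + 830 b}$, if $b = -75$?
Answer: $- \frac{1}{161909} \approx -6.1763 \cdot 10^{-6}$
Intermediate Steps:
$\frac{1}{-99659 + 830 b} = \frac{1}{-99659 + 830 \left(-75\right)} = \frac{1}{-99659 - 62250} = \frac{1}{-161909} = - \frac{1}{161909}$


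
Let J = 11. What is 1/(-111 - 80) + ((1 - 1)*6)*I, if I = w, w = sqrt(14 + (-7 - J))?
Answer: -1/191 ≈ -0.0052356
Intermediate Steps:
w = 2*I (w = sqrt(14 + (-7 - 1*11)) = sqrt(14 + (-7 - 11)) = sqrt(14 - 18) = sqrt(-4) = 2*I ≈ 2.0*I)
I = 2*I ≈ 2.0*I
1/(-111 - 80) + ((1 - 1)*6)*I = 1/(-111 - 80) + ((1 - 1)*6)*(2*I) = 1/(-191) + (0*6)*(2*I) = -1/191 + 0*(2*I) = -1/191 + 0 = -1/191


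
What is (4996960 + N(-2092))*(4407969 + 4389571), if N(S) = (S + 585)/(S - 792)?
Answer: 31695852214399595/721 ≈ 4.3961e+13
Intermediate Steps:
N(S) = (585 + S)/(-792 + S)
(4996960 + N(-2092))*(4407969 + 4389571) = (4996960 + (585 - 2092)/(-792 - 2092))*(4407969 + 4389571) = (4996960 - 1507/(-2884))*8797540 = (4996960 - 1/2884*(-1507))*8797540 = (4996960 + 1507/2884)*8797540 = (14411234147/2884)*8797540 = 31695852214399595/721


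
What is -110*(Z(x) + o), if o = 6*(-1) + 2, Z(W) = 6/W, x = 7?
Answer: 2420/7 ≈ 345.71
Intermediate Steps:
o = -4 (o = -6 + 2 = -4)
-110*(Z(x) + o) = -110*(6/7 - 4) = -110*(-22/7) = 2420/7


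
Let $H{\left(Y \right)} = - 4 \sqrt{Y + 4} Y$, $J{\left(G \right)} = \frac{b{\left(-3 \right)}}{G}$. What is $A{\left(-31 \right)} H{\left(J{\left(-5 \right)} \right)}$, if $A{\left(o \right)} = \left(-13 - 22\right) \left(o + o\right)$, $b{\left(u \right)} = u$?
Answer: $- \frac{5208 \sqrt{115}}{5} \approx -11170.0$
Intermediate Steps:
$J{\left(G \right)} = - \frac{3}{G}$
$A{\left(o \right)} = - 70 o$ ($A{\left(o \right)} = - 35 \cdot 2 o = - 70 o$)
$H{\left(Y \right)} = - 4 Y \sqrt{4 + Y}$ ($H{\left(Y \right)} = - 4 \sqrt{4 + Y} Y = - 4 Y \sqrt{4 + Y}$)
$A{\left(-31 \right)} H{\left(J{\left(-5 \right)} \right)} = \left(-70\right) \left(-31\right) \left(- 4 \left(- \frac{3}{-5}\right) \sqrt{4 - \frac{3}{-5}}\right) = 2170 \left(- 4 \left(\left(-3\right) \left(- \frac{1}{5}\right)\right) \sqrt{4 - - \frac{3}{5}}\right) = 2170 \left(\left(-4\right) \frac{3}{5} \sqrt{4 + \frac{3}{5}}\right) = 2170 \left(\left(-4\right) \frac{3}{5} \sqrt{\frac{23}{5}}\right) = 2170 \left(\left(-4\right) \frac{3}{5} \frac{\sqrt{115}}{5}\right) = 2170 \left(- \frac{12 \sqrt{115}}{25}\right) = - \frac{5208 \sqrt{115}}{5}$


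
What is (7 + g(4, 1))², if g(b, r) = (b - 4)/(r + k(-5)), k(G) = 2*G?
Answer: 49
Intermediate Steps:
g(b, r) = (-4 + b)/(-10 + r) (g(b, r) = (b - 4)/(r + 2*(-5)) = (-4 + b)/(r - 10) = (-4 + b)/(-10 + r))
(7 + g(4, 1))² = (7 + (-4 + 4)/(-10 + 1))² = (7 + 0/(-9))² = (7 - ⅑*0)² = (7 + 0)² = 7² = 49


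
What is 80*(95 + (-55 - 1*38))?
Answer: 160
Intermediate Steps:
80*(95 + (-55 - 1*38)) = 80*(95 + (-55 - 38)) = 80*(95 - 93) = 80*2 = 160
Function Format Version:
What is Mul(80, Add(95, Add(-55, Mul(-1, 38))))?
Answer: 160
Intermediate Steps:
Mul(80, Add(95, Add(-55, Mul(-1, 38)))) = Mul(80, Add(95, Add(-55, -38))) = Mul(80, Add(95, -93)) = Mul(80, 2) = 160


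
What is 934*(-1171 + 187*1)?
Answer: -919056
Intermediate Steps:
934*(-1171 + 187*1) = 934*(-1171 + 187) = 934*(-984) = -919056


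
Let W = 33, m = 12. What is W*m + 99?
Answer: 495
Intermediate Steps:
W*m + 99 = 33*12 + 99 = 396 + 99 = 495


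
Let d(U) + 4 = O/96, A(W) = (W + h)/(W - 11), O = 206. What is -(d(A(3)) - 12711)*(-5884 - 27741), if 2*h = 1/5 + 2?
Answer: -20518546625/48 ≈ -4.2747e+8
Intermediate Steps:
h = 11/10 (h = (1/5 + 2)/2 = (⅕ + 2)/2 = (½)*(11/5) = 11/10 ≈ 1.1000)
A(W) = (11/10 + W)/(-11 + W) (A(W) = (W + 11/10)/(W - 11) = (11/10 + W)/(-11 + W))
d(U) = -89/48 (d(U) = -4 + 206/96 = -4 + 206*(1/96) = -4 + 103/48 = -89/48)
-(d(A(3)) - 12711)*(-5884 - 27741) = -(-89/48 - 12711)*(-5884 - 27741) = -(-610217)*(-33625)/48 = -1*20518546625/48 = -20518546625/48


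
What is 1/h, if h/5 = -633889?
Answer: -1/3169445 ≈ -3.1551e-7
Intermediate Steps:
h = -3169445 (h = 5*(-633889) = -3169445)
1/h = 1/(-3169445) = -1/3169445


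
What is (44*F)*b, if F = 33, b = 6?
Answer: 8712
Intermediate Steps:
(44*F)*b = (44*33)*6 = 1452*6 = 8712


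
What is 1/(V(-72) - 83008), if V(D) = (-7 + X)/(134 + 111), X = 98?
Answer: -35/2905267 ≈ -1.2047e-5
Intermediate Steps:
V(D) = 13/35 (V(D) = (-7 + 98)/(134 + 111) = 91/245 = 91*(1/245) = 13/35)
1/(V(-72) - 83008) = 1/(13/35 - 83008) = 1/(-2905267/35) = -35/2905267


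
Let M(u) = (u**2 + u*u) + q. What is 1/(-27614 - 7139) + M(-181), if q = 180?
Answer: 2283341605/34753 ≈ 65702.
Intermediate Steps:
M(u) = 180 + 2*u**2 (M(u) = (u**2 + u*u) + 180 = (u**2 + u**2) + 180 = 2*u**2 + 180 = 180 + 2*u**2)
1/(-27614 - 7139) + M(-181) = 1/(-27614 - 7139) + (180 + 2*(-181)**2) = 1/(-34753) + (180 + 2*32761) = -1/34753 + (180 + 65522) = -1/34753 + 65702 = 2283341605/34753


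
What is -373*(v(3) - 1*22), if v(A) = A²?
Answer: 4849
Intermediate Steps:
-373*(v(3) - 1*22) = -373*(3² - 1*22) = -373*(9 - 22) = -373*(-13) = 4849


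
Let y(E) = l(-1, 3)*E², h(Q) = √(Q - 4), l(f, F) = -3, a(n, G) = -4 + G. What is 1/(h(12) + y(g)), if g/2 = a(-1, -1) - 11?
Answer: -384/1179647 - √2/4718588 ≈ -0.00032582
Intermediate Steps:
g = -32 (g = 2*((-4 - 1) - 11) = 2*(-5 - 11) = 2*(-16) = -32)
h(Q) = √(-4 + Q)
y(E) = -3*E²
1/(h(12) + y(g)) = 1/(√(-4 + 12) - 3*(-32)²) = 1/(√8 - 3*1024) = 1/(2*√2 - 3072) = 1/(-3072 + 2*√2)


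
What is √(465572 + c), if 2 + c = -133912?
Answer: √331658 ≈ 575.90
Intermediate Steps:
c = -133914 (c = -2 - 133912 = -133914)
√(465572 + c) = √(465572 - 133914) = √331658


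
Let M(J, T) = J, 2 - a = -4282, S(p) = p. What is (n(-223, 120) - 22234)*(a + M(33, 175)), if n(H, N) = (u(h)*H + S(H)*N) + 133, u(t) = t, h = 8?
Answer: -218634465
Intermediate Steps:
a = 4284 (a = 2 - 1*(-4282) = 2 + 4282 = 4284)
n(H, N) = 133 + 8*H + H*N (n(H, N) = (8*H + H*N) + 133 = 133 + 8*H + H*N)
(n(-223, 120) - 22234)*(a + M(33, 175)) = ((133 + 8*(-223) - 223*120) - 22234)*(4284 + 33) = ((133 - 1784 - 26760) - 22234)*4317 = (-28411 - 22234)*4317 = -50645*4317 = -218634465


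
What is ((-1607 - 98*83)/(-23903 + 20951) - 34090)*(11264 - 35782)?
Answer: 10028852587/12 ≈ 8.3574e+8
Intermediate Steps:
((-1607 - 98*83)/(-23903 + 20951) - 34090)*(11264 - 35782) = ((-1607 - 8134)/(-2952) - 34090)*(-24518) = (-9741*(-1/2952) - 34090)*(-24518) = (3247/984 - 34090)*(-24518) = -33541313/984*(-24518) = 10028852587/12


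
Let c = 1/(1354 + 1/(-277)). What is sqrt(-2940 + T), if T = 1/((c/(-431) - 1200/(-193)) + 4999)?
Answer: I*sqrt(17922432254994194959466559124053)/78077306607754 ≈ 54.222*I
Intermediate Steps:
c = 277/375057 (c = 1/(1354 - 1/277) = 1/(375057/277) = 277/375057 ≈ 0.00073855)
T = 31198366431/156154613215508 (T = 1/(((277/375057)/(-431) - 1200/(-193)) + 4999) = 1/(((277/375057)*(-1/431) - 1200*(-1/193)) + 4999) = 1/((-277/161649567 + 1200/193) + 4999) = 1/(193979426939/31198366431 + 4999) = 1/(156154613215508/31198366431) = 31198366431/156154613215508 ≈ 0.00019979)
sqrt(-2940 + T) = sqrt(-2940 + 31198366431/156154613215508) = sqrt(-459094531655227089/156154613215508) = I*sqrt(17922432254994194959466559124053)/78077306607754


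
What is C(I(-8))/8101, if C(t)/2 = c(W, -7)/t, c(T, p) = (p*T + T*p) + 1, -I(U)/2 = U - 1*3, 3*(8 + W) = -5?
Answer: 409/267333 ≈ 0.0015299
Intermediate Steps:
W = -29/3 (W = -8 + (⅓)*(-5) = -8 - 5/3 = -29/3 ≈ -9.6667)
I(U) = 6 - 2*U (I(U) = -2*(U - 1*3) = -2*(U - 3) = -2*(-3 + U) = 6 - 2*U)
c(T, p) = 1 + 2*T*p (c(T, p) = (T*p + T*p) + 1 = 2*T*p + 1 = 1 + 2*T*p)
C(t) = 818/(3*t) (C(t) = 2*((1 + 2*(-29/3)*(-7))/t) = 2*((1 + 406/3)/t) = 2*(409/(3*t)) = 818/(3*t))
C(I(-8))/8101 = (818/(3*(6 - 2*(-8))))/8101 = (818/(3*(6 + 16)))*(1/8101) = ((818/3)/22)*(1/8101) = ((818/3)*(1/22))*(1/8101) = (409/33)*(1/8101) = 409/267333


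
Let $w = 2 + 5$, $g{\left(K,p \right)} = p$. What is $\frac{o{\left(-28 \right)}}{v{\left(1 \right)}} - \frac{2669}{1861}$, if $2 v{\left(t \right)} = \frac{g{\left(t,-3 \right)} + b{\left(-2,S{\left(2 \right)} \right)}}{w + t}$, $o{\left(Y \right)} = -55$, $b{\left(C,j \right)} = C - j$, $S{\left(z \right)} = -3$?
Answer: $\frac{816171}{1861} \approx 438.57$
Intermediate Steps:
$w = 7$
$v{\left(t \right)} = - \frac{1}{7 + t}$ ($v{\left(t \right)} = \frac{\left(-3 - -1\right) \frac{1}{7 + t}}{2} = \frac{\left(-3 + \left(-2 + 3\right)\right) \frac{1}{7 + t}}{2} = \frac{\left(-3 + 1\right) \frac{1}{7 + t}}{2} = \frac{\left(-2\right) \frac{1}{7 + t}}{2} = - \frac{1}{7 + t}$)
$\frac{o{\left(-28 \right)}}{v{\left(1 \right)}} - \frac{2669}{1861} = - \frac{55}{\left(-1\right) \frac{1}{7 + 1}} - \frac{2669}{1861} = - \frac{55}{\left(-1\right) \frac{1}{8}} - \frac{2669}{1861} = - \frac{55}{- \frac{1}{8}} - \frac{2669}{1861} = \left(-55\right) \left(-8\right) - \frac{2669}{1861} = 440 - \frac{2669}{1861} = \frac{816171}{1861}$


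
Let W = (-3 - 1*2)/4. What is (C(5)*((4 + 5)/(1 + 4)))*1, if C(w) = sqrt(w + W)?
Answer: 9*sqrt(15)/10 ≈ 3.4857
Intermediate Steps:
W = -5/4 (W = (-3 - 2)*(1/4) = -5*1/4 = -5/4 ≈ -1.2500)
C(w) = sqrt(-5/4 + w) (C(w) = sqrt(w - 5/4) = sqrt(-5/4 + w))
(C(5)*((4 + 5)/(1 + 4)))*1 = ((sqrt(-5 + 4*5)/2)*((4 + 5)/(1 + 4)))*1 = ((sqrt(-5 + 20)/2)*(9/5))*1 = ((sqrt(15)/2)*(9*(1/5)))*1 = ((sqrt(15)/2)*(9/5))*1 = (9*sqrt(15)/10)*1 = 9*sqrt(15)/10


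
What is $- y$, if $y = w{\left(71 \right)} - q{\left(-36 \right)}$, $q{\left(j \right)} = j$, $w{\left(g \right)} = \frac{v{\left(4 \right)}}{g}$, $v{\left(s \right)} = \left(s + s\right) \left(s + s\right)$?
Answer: $- \frac{2620}{71} \approx -36.901$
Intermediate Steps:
$v{\left(s \right)} = 4 s^{2}$ ($v{\left(s \right)} = 2 s 2 s = 4 s^{2}$)
$w{\left(g \right)} = \frac{64}{g}$ ($w{\left(g \right)} = \frac{4 \cdot 4^{2}}{g} = \frac{4 \cdot 16}{g} = \frac{64}{g}$)
$y = \frac{2620}{71}$ ($y = \frac{64}{71} - -36 = 64 \cdot \frac{1}{71} + 36 = \frac{64}{71} + 36 = \frac{2620}{71} \approx 36.901$)
$- y = \left(-1\right) \frac{2620}{71} = - \frac{2620}{71}$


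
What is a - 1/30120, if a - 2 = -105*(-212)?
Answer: 670531439/30120 ≈ 22262.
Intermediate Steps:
a = 22262 (a = 2 - 105*(-212) = 2 + 22260 = 22262)
a - 1/30120 = 22262 - 1/30120 = 670531439/30120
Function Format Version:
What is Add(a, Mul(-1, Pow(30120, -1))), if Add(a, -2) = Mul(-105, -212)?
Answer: Rational(670531439, 30120) ≈ 22262.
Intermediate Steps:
a = 22262 (a = Add(2, Mul(-105, -212)) = Add(2, 22260) = 22262)
Add(a, Mul(-1, Pow(30120, -1))) = Add(22262, Mul(-1, Pow(30120, -1))) = Add(22262, Mul(-1, Rational(1, 30120))) = Add(22262, Rational(-1, 30120)) = Rational(670531439, 30120)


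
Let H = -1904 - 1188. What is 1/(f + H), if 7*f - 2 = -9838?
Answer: -7/31480 ≈ -0.00022236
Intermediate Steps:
f = -9836/7 (f = 2/7 + (⅐)*(-9838) = 2/7 - 9838/7 = -9836/7 ≈ -1405.1)
H = -3092
1/(f + H) = 1/(-9836/7 - 3092) = 1/(-31480/7) = -7/31480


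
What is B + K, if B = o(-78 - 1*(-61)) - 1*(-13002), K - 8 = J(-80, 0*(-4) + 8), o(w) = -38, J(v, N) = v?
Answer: 12892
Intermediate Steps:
K = -72 (K = 8 - 80 = -72)
B = 12964 (B = -38 - 1*(-13002) = -38 + 13002 = 12964)
B + K = 12964 - 72 = 12892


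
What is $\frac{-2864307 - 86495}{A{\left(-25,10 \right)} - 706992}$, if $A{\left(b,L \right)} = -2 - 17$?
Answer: $\frac{2950802}{707011} \approx 4.1736$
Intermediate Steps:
$A{\left(b,L \right)} = -19$ ($A{\left(b,L \right)} = -2 - 17 = -19$)
$\frac{-2864307 - 86495}{A{\left(-25,10 \right)} - 706992} = \frac{-2864307 - 86495}{-19 - 706992} = - \frac{2950802}{-707011} = \left(-2950802\right) \left(- \frac{1}{707011}\right) = \frac{2950802}{707011}$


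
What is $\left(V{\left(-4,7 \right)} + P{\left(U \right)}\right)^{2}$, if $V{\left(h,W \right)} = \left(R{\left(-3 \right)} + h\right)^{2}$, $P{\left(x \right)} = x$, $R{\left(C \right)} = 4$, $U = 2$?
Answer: $4$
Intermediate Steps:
$V{\left(h,W \right)} = \left(4 + h\right)^{2}$
$\left(V{\left(-4,7 \right)} + P{\left(U \right)}\right)^{2} = \left(\left(4 - 4\right)^{2} + 2\right)^{2} = \left(0^{2} + 2\right)^{2} = \left(0 + 2\right)^{2} = 2^{2} = 4$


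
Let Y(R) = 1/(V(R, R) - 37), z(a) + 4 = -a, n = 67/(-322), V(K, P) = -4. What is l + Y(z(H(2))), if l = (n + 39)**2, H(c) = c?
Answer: 6396924637/4251044 ≈ 1504.8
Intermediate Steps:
n = -67/322 (n = 67*(-1/322) = -67/322 ≈ -0.20807)
l = 156025081/103684 (l = (-67/322 + 39)**2 = (12491/322)**2 = 156025081/103684 ≈ 1504.8)
z(a) = -4 - a
Y(R) = -1/41 (Y(R) = 1/(-4 - 37) = 1/(-41) = -1/41)
l + Y(z(H(2))) = 156025081/103684 - 1/41 = 6396924637/4251044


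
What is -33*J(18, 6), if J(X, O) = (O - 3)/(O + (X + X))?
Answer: -33/14 ≈ -2.3571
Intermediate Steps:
J(X, O) = (-3 + O)/(O + 2*X)
-33*J(18, 6) = -33*(-3 + 6)/(6 + 2*18) = -33*3/(6 + 36) = -33*3/42 = -11*3/14 = -33*1/14 = -33/14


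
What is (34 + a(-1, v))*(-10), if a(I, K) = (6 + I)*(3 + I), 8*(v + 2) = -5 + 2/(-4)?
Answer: -440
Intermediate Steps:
v = -43/16 (v = -2 + (-5 + 2/(-4))/8 = -2 + (-5 - ¼*2)/8 = -2 + (-5 - ½)/8 = -2 + (⅛)*(-11/2) = -2 - 11/16 = -43/16 ≈ -2.6875)
a(I, K) = (3 + I)*(6 + I)
(34 + a(-1, v))*(-10) = (34 + (18 + (-1)² + 9*(-1)))*(-10) = (34 + (18 + 1 - 9))*(-10) = (34 + 10)*(-10) = 44*(-10) = -440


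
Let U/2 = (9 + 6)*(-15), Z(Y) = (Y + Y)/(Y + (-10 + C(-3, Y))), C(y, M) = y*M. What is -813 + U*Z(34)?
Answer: -5469/13 ≈ -420.69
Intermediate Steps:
C(y, M) = M*y
Z(Y) = 2*Y/(-10 - 2*Y) (Z(Y) = (Y + Y)/(Y + (-10 + Y*(-3))) = (2*Y)/(Y + (-10 - 3*Y)) = (2*Y)/(-10 - 2*Y) = 2*Y/(-10 - 2*Y))
U = -450 (U = 2*((9 + 6)*(-15)) = 2*(15*(-15)) = 2*(-225) = -450)
-813 + U*Z(34) = -813 - 15300/(-5 - 1*34) = -813 - 15300/(-5 - 34) = -813 - 15300/(-39) = -813 - 15300*(-1)/39 = -813 - 450*(-34/39) = -813 + 5100/13 = -5469/13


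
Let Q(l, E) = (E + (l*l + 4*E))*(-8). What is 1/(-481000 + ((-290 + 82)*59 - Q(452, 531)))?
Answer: 1/1162400 ≈ 8.6029e-7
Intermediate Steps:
Q(l, E) = -40*E - 8*l**2 (Q(l, E) = (E + (l**2 + 4*E))*(-8) = (l**2 + 5*E)*(-8) = -40*E - 8*l**2)
1/(-481000 + ((-290 + 82)*59 - Q(452, 531))) = 1/(-481000 + ((-290 + 82)*59 - (-40*531 - 8*452**2))) = 1/(-481000 + (-208*59 - (-21240 - 8*204304))) = 1/(-481000 + (-12272 - (-21240 - 1634432))) = 1/(-481000 + (-12272 - 1*(-1655672))) = 1/(-481000 + (-12272 + 1655672)) = 1/(-481000 + 1643400) = 1/1162400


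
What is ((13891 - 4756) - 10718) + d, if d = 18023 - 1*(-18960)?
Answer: 35400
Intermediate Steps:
d = 36983 (d = 18023 + 18960 = 36983)
((13891 - 4756) - 10718) + d = ((13891 - 4756) - 10718) + 36983 = (9135 - 10718) + 36983 = -1583 + 36983 = 35400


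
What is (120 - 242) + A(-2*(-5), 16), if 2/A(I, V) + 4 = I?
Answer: -365/3 ≈ -121.67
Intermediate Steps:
A(I, V) = 2/(-4 + I)
(120 - 242) + A(-2*(-5), 16) = (120 - 242) + 2/(-4 - 2*(-5)) = -122 + 2/(-4 + 10) = -122 + 2/6 = -122 + 2*(⅙) = -122 + ⅓ = -365/3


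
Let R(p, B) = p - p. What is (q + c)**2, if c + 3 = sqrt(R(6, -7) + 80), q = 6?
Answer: 89 + 24*sqrt(5) ≈ 142.67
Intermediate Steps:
R(p, B) = 0
c = -3 + 4*sqrt(5) (c = -3 + sqrt(0 + 80) = -3 + sqrt(80) = -3 + 4*sqrt(5) ≈ 5.9443)
(q + c)**2 = (6 + (-3 + 4*sqrt(5)))**2 = (3 + 4*sqrt(5))**2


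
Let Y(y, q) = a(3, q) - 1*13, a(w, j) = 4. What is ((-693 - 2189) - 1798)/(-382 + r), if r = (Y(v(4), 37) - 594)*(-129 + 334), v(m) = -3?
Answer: 4680/123997 ≈ 0.037743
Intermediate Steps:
Y(y, q) = -9 (Y(y, q) = 4 - 1*13 = 4 - 13 = -9)
r = -123615 (r = (-9 - 594)*(-129 + 334) = -603*205 = -123615)
((-693 - 2189) - 1798)/(-382 + r) = ((-693 - 2189) - 1798)/(-382 - 123615) = (-2882 - 1798)/(-123997) = -4680*(-1/123997) = 4680/123997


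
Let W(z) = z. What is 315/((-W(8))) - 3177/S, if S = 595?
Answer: -212841/4760 ≈ -44.714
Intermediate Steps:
315/((-W(8))) - 3177/S = 315/((-1*8)) - 3177/595 = 315/(-8) - 3177*1/595 = 315*(-⅛) - 3177/595 = -315/8 - 3177/595 = -212841/4760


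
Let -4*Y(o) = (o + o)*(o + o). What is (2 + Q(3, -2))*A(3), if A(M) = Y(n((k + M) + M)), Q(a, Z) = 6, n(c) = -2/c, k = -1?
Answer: -32/25 ≈ -1.2800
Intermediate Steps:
Y(o) = -o² (Y(o) = -(o + o)*(o + o)/4 = -2*o*2*o/4 = -o²)
A(M) = -4/(-1 + 2*M)² (A(M) = -(-2/((-1 + M) + M))² = -(-2/(-1 + 2*M))² = -4/(-1 + 2*M)²)
(2 + Q(3, -2))*A(3) = (2 + 6)*(-4/(-1 + 2*3)²) = 8*(-4/(-1 + 6)²) = 8*(-4/5²) = 8*(-4*1/25) = 8*(-4/25) = -32/25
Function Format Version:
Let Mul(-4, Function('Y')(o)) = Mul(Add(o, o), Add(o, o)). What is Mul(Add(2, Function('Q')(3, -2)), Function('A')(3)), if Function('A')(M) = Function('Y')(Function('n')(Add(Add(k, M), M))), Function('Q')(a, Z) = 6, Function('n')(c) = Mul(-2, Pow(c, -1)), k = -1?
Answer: Rational(-32, 25) ≈ -1.2800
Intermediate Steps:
Function('Y')(o) = Mul(-1, Pow(o, 2)) (Function('Y')(o) = Mul(Rational(-1, 4), Mul(Add(o, o), Add(o, o))) = Mul(Rational(-1, 4), Mul(Mul(2, o), Mul(2, o))) = Mul(Rational(-1, 4), Mul(4, Pow(o, 2))) = Mul(-1, Pow(o, 2)))
Function('A')(M) = Mul(-4, Pow(Add(-1, Mul(2, M)), -2)) (Function('A')(M) = Mul(-1, Pow(Mul(-2, Pow(Add(Add(-1, M), M), -1)), 2)) = Mul(-1, Pow(Mul(-2, Pow(Add(-1, Mul(2, M)), -1)), 2)) = Mul(-1, Mul(4, Pow(Add(-1, Mul(2, M)), -2))) = Mul(-4, Pow(Add(-1, Mul(2, M)), -2)))
Mul(Add(2, Function('Q')(3, -2)), Function('A')(3)) = Mul(Add(2, 6), Mul(-4, Pow(Add(-1, Mul(2, 3)), -2))) = Mul(8, Mul(-4, Pow(Add(-1, 6), -2))) = Mul(8, Mul(-4, Pow(5, -2))) = Mul(8, Mul(-4, Rational(1, 25))) = Mul(8, Rational(-4, 25)) = Rational(-32, 25)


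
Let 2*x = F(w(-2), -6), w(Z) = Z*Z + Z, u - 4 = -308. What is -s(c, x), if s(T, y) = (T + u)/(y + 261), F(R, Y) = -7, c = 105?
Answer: 398/515 ≈ 0.77282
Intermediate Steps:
u = -304 (u = 4 - 308 = -304)
w(Z) = Z + Z² (w(Z) = Z² + Z = Z + Z²)
x = -7/2 (x = (½)*(-7) = -7/2 ≈ -3.5000)
s(T, y) = (-304 + T)/(261 + y) (s(T, y) = (T - 304)/(y + 261) = (-304 + T)/(261 + y))
-s(c, x) = -(-304 + 105)/(261 - 7/2) = -(-199)/515/2 = -2*(-199)/515 = -1*(-398/515) = 398/515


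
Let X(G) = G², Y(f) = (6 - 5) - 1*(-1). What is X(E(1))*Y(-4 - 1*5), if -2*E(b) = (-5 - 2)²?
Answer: 2401/2 ≈ 1200.5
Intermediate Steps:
Y(f) = 2 (Y(f) = 1 + 1 = 2)
E(b) = -49/2 (E(b) = -(-5 - 2)²/2 = -½*(-7)² = -½*49 = -49/2)
X(E(1))*Y(-4 - 1*5) = (-49/2)²*2 = (2401/4)*2 = 2401/2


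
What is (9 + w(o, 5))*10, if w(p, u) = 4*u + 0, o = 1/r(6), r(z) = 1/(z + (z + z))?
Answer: 290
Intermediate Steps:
r(z) = 1/(3*z) (r(z) = 1/(z + 2*z) = 1/(3*z))
o = 18 (o = 1/((⅓)/6) = 1/((⅓)*(⅙)) = 1/(1/18) = 18)
w(p, u) = 4*u
(9 + w(o, 5))*10 = (9 + 4*5)*10 = (9 + 20)*10 = 29*10 = 290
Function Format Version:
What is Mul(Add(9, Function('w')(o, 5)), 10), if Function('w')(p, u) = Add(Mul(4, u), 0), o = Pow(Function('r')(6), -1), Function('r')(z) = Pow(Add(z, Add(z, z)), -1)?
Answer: 290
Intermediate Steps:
Function('r')(z) = Mul(Rational(1, 3), Pow(z, -1)) (Function('r')(z) = Pow(Add(z, Mul(2, z)), -1) = Pow(Mul(3, z), -1) = Mul(Rational(1, 3), Pow(z, -1)))
o = 18 (o = Pow(Mul(Rational(1, 3), Pow(6, -1)), -1) = Pow(Mul(Rational(1, 3), Rational(1, 6)), -1) = Pow(Rational(1, 18), -1) = 18)
Function('w')(p, u) = Mul(4, u)
Mul(Add(9, Function('w')(o, 5)), 10) = Mul(Add(9, Mul(4, 5)), 10) = Mul(Add(9, 20), 10) = Mul(29, 10) = 290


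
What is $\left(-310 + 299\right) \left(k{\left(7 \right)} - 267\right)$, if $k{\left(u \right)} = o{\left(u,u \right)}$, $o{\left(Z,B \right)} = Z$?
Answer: $2860$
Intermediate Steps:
$k{\left(u \right)} = u$
$\left(-310 + 299\right) \left(k{\left(7 \right)} - 267\right) = \left(-310 + 299\right) \left(7 - 267\right) = \left(-11\right) \left(-260\right) = 2860$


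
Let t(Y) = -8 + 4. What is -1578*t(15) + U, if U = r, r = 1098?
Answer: 7410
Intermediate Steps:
U = 1098
t(Y) = -4
-1578*t(15) + U = -1578*(-4) + 1098 = 6312 + 1098 = 7410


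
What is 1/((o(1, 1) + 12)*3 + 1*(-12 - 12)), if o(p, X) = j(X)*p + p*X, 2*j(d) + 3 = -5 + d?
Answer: 2/9 ≈ 0.22222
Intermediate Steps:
j(d) = -4 + d/2 (j(d) = -3/2 + (-5 + d)/2 = -3/2 + (-5/2 + d/2) = -4 + d/2)
o(p, X) = X*p + p*(-4 + X/2) (o(p, X) = (-4 + X/2)*p + p*X = p*(-4 + X/2) + X*p = X*p + p*(-4 + X/2))
1/((o(1, 1) + 12)*3 + 1*(-12 - 12)) = 1/(((½)*1*(-8 + 3*1) + 12)*3 + 1*(-12 - 12)) = 1/(((½)*1*(-8 + 3) + 12)*3 + 1*(-24)) = 1/(((½)*1*(-5) + 12)*3 - 24) = 1/((-5/2 + 12)*3 - 24) = 1/((19/2)*3 - 24) = 1/(57/2 - 24) = 1/(9/2) = 2/9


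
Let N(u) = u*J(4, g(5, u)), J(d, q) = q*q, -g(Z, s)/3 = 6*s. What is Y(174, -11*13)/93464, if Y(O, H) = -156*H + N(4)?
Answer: 10761/23366 ≈ 0.46054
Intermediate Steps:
g(Z, s) = -18*s
J(d, q) = q²
N(u) = 324*u³ (N(u) = u*(-18*u)² = u*(324*u²) = 324*u³)
Y(O, H) = 20736 - 156*H (Y(O, H) = -156*H + 324*4³ = -156*H + 324*64 = -156*H + 20736 = 20736 - 156*H)
Y(174, -11*13)/93464 = (20736 - (-1716)*13)/93464 = (20736 - 156*(-143))*(1/93464) = (20736 + 22308)*(1/93464) = 43044*(1/93464) = 10761/23366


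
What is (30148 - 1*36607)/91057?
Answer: -6459/91057 ≈ -0.070934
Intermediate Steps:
(30148 - 1*36607)/91057 = (30148 - 36607)*(1/91057) = -6459*1/91057 = -6459/91057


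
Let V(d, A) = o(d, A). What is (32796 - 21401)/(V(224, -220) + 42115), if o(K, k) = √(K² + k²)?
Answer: 479900425/1773574649 - 45580*√6161/1773574649 ≈ 0.26857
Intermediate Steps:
V(d, A) = √(A² + d²) (V(d, A) = √(d² + A²) = √(A² + d²))
(32796 - 21401)/(V(224, -220) + 42115) = (32796 - 21401)/(√((-220)² + 224²) + 42115) = 11395/(√(48400 + 50176) + 42115) = 11395/(√98576 + 42115) = 11395/(4*√6161 + 42115) = 11395/(42115 + 4*√6161)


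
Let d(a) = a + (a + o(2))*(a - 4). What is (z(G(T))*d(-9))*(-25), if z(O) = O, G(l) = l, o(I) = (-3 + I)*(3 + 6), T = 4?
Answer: -22500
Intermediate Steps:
o(I) = -27 + 9*I (o(I) = (-3 + I)*9 = -27 + 9*I)
d(a) = a + (-9 + a)*(-4 + a) (d(a) = a + (a + (-27 + 9*2))*(a - 4) = a + (a + (-27 + 18))*(-4 + a) = a + (a - 9)*(-4 + a) = a + (-9 + a)*(-4 + a))
(z(G(T))*d(-9))*(-25) = (4*(36 + (-9)² - 12*(-9)))*(-25) = (4*(36 + 81 + 108))*(-25) = (4*225)*(-25) = 900*(-25) = -22500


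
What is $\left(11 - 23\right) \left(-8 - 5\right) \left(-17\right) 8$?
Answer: $-21216$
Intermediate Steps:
$\left(11 - 23\right) \left(-8 - 5\right) \left(-17\right) 8 = \left(-12\right) \left(-13\right) \left(-17\right) 8 = 156 \left(-17\right) 8 = \left(-2652\right) 8 = -21216$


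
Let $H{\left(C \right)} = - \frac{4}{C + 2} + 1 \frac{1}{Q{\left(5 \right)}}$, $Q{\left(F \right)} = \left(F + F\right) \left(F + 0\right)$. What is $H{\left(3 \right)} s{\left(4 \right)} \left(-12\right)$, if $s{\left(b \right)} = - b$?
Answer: $- \frac{936}{25} \approx -37.44$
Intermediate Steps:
$Q{\left(F \right)} = 2 F^{2}$ ($Q{\left(F \right)} = 2 F F = 2 F^{2}$)
$H{\left(C \right)} = \frac{1}{50} - \frac{4}{2 + C}$ ($H{\left(C \right)} = - \frac{4}{C + 2} + 1 \frac{1}{2 \cdot 5^{2}} = - \frac{4}{2 + C} + 1 \frac{1}{2 \cdot 25} = - \frac{4}{2 + C} + 1 \cdot \frac{1}{50} = - \frac{4}{2 + C} + \frac{1}{50} = \frac{1}{50} - \frac{4}{2 + C}$)
$H{\left(3 \right)} s{\left(4 \right)} \left(-12\right) = \frac{-198 + 3}{50 \left(2 + 3\right)} \left(\left(-1\right) 4\right) \left(-12\right) = \frac{1}{50} \cdot \frac{1}{5} \left(-195\right) \left(-4\right) \left(-12\right) = \left(- \frac{39}{50}\right) \left(-4\right) \left(-12\right) = \frac{78}{25} \left(-12\right) = - \frac{936}{25}$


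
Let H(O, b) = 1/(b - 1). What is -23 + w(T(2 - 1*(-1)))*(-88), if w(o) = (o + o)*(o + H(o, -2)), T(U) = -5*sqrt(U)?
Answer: -13223 - 880*sqrt(3)/3 ≈ -13731.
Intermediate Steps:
H(O, b) = 1/(-1 + b)
w(o) = 2*o*(-1/3 + o) (w(o) = (o + o)*(o + 1/(-1 - 2)) = (2*o)*(o + 1/(-3)) = (2*o)*(o - 1/3) = (2*o)*(-1/3 + o) = 2*o*(-1/3 + o))
-23 + w(T(2 - 1*(-1)))*(-88) = -23 + (2*(-5*sqrt(2 - 1*(-1)))*(-1 + 3*(-5*sqrt(2 - 1*(-1))))/3)*(-88) = -23 + (2*(-5*sqrt(2 + 1))*(-1 + 3*(-5*sqrt(2 + 1)))/3)*(-88) = -23 + (2*(-5*sqrt(3))*(-1 + 3*(-5*sqrt(3)))/3)*(-88) = -23 + (2*(-5*sqrt(3))*(-1 - 15*sqrt(3))/3)*(-88) = -23 - 10*sqrt(3)*(-1 - 15*sqrt(3))/3*(-88) = -23 + 880*sqrt(3)*(-1 - 15*sqrt(3))/3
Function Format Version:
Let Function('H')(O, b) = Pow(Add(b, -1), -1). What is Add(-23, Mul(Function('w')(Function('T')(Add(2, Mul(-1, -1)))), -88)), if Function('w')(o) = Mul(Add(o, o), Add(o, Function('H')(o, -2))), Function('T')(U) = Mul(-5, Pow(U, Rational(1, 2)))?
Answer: Add(-13223, Mul(Rational(-880, 3), Pow(3, Rational(1, 2)))) ≈ -13731.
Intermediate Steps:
Function('H')(O, b) = Pow(Add(-1, b), -1)
Function('w')(o) = Mul(2, o, Add(Rational(-1, 3), o)) (Function('w')(o) = Mul(Add(o, o), Add(o, Pow(Add(-1, -2), -1))) = Mul(Mul(2, o), Add(o, Pow(-3, -1))) = Mul(Mul(2, o), Add(o, Rational(-1, 3))) = Mul(Mul(2, o), Add(Rational(-1, 3), o)) = Mul(2, o, Add(Rational(-1, 3), o)))
Add(-23, Mul(Function('w')(Function('T')(Add(2, Mul(-1, -1)))), -88)) = Add(-23, Mul(Mul(Rational(2, 3), Mul(-5, Pow(Add(2, Mul(-1, -1)), Rational(1, 2))), Add(-1, Mul(3, Mul(-5, Pow(Add(2, Mul(-1, -1)), Rational(1, 2)))))), -88)) = Add(-23, Mul(Mul(Rational(2, 3), Mul(-5, Pow(Add(2, 1), Rational(1, 2))), Add(-1, Mul(3, Mul(-5, Pow(Add(2, 1), Rational(1, 2)))))), -88)) = Add(-23, Mul(Mul(Rational(2, 3), Mul(-5, Pow(3, Rational(1, 2))), Add(-1, Mul(3, Mul(-5, Pow(3, Rational(1, 2)))))), -88)) = Add(-23, Mul(Mul(Rational(2, 3), Mul(-5, Pow(3, Rational(1, 2))), Add(-1, Mul(-15, Pow(3, Rational(1, 2))))), -88)) = Add(-23, Mul(Mul(Rational(-10, 3), Pow(3, Rational(1, 2)), Add(-1, Mul(-15, Pow(3, Rational(1, 2))))), -88)) = Add(-23, Mul(Rational(880, 3), Pow(3, Rational(1, 2)), Add(-1, Mul(-15, Pow(3, Rational(1, 2))))))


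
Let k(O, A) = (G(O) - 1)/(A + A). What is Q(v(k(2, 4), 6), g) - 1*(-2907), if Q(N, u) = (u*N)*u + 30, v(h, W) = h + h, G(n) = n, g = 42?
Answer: 3378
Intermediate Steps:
k(O, A) = (-1 + O)/(2*A) (k(O, A) = (O - 1)/(A + A) = (-1 + O)/((2*A)) = (-1 + O)*(1/(2*A)) = (-1 + O)/(2*A))
v(h, W) = 2*h
Q(N, u) = 30 + N*u**2 (Q(N, u) = (N*u)*u + 30 = N*u**2 + 30 = 30 + N*u**2)
Q(v(k(2, 4), 6), g) - 1*(-2907) = (30 + (2*((1/2)*(-1 + 2)/4))*42**2) - 1*(-2907) = (30 + (2*((1/2)*(1/4)*1))*1764) + 2907 = (30 + (2*(1/8))*1764) + 2907 = (30 + (1/4)*1764) + 2907 = (30 + 441) + 2907 = 471 + 2907 = 3378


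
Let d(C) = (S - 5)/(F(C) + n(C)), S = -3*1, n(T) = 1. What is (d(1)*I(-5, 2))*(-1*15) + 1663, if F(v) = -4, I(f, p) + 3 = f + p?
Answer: 1903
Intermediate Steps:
I(f, p) = -3 + f + p (I(f, p) = -3 + (f + p) = -3 + f + p)
S = -3
d(C) = 8/3 (d(C) = (-3 - 5)/(-4 + 1) = -8/(-3) = -8*(-⅓) = 8/3)
(d(1)*I(-5, 2))*(-1*15) + 1663 = (8*(-3 - 5 + 2)/3)*(-1*15) + 1663 = ((8/3)*(-6))*(-15) + 1663 = -16*(-15) + 1663 = 240 + 1663 = 1903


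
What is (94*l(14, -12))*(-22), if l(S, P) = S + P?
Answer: -4136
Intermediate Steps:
l(S, P) = P + S
(94*l(14, -12))*(-22) = (94*(-12 + 14))*(-22) = (94*2)*(-22) = 188*(-22) = -4136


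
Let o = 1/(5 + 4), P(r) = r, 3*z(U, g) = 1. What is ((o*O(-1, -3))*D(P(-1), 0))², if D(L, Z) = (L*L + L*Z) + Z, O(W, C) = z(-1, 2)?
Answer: 1/729 ≈ 0.0013717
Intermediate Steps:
z(U, g) = ⅓ (z(U, g) = (⅓)*1 = ⅓)
O(W, C) = ⅓
D(L, Z) = Z + L² + L*Z (D(L, Z) = (L² + L*Z) + Z = Z + L² + L*Z)
o = ⅑ (o = 1/9 = ⅑ ≈ 0.11111)
((o*O(-1, -3))*D(P(-1), 0))² = (((⅑)*(⅓))*(0 + (-1)² - 1*0))² = ((0 + 1 + 0)/27)² = ((1/27)*1)² = (1/27)² = 1/729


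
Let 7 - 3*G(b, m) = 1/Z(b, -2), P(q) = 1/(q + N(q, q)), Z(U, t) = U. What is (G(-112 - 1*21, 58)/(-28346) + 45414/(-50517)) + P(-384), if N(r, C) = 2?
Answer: -3644404184117/4041772207494 ≈ -0.90168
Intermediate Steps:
P(q) = 1/(2 + q) (P(q) = 1/(q + 2) = 1/(2 + q))
G(b, m) = 7/3 - 1/(3*b)
(G(-112 - 1*21, 58)/(-28346) + 45414/(-50517)) + P(-384) = (((-1 + 7*(-112 - 1*21))/(3*(-112 - 1*21)))/(-28346) + 45414/(-50517)) + 1/(2 - 384) = (((-1 + 7*(-112 - 21))/(3*(-112 - 21)))*(-1/28346) + 45414*(-1/50517)) + 1/(-382) = (((⅓)*(-1 + 7*(-133))/(-133))*(-1/28346) - 1682/1871) - 1/382 = (((⅓)*(-1/133)*(-1 - 931))*(-1/28346) - 1682/1871) - 1/382 = (((⅓)*(-1/133)*(-932))*(-1/28346) - 1682/1871) - 1/382 = ((932/399)*(-1/28346) - 1682/1871) - 1/382 = (-466/5655027 - 1682/1871) - 1/382 = -9512627300/10580555517 - 1/382 = -3644404184117/4041772207494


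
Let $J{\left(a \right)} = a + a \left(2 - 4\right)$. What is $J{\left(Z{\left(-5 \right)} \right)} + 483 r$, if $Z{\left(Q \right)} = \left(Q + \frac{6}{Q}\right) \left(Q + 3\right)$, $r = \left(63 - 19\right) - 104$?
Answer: $- \frac{144962}{5} \approx -28992.0$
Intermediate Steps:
$r = -60$ ($r = 44 - 104 = -60$)
$Z{\left(Q \right)} = \left(3 + Q\right) \left(Q + \frac{6}{Q}\right)$ ($Z{\left(Q \right)} = \left(Q + \frac{6}{Q}\right) \left(3 + Q\right) = \left(3 + Q\right) \left(Q + \frac{6}{Q}\right)$)
$J{\left(a \right)} = - a$ ($J{\left(a \right)} = a + a \left(2 - 4\right) = a + a \left(-2\right) = a - 2 a = - a$)
$J{\left(Z{\left(-5 \right)} \right)} + 483 r = - (6 + \left(-5\right)^{2} + 3 \left(-5\right) + \frac{18}{-5}) + 483 \left(-60\right) = - (6 + 25 - 15 + 18 \left(- \frac{1}{5}\right)) - 28980 = - (6 + 25 - 15 - \frac{18}{5}) - 28980 = \left(-1\right) \frac{62}{5} - 28980 = - \frac{62}{5} - 28980 = - \frac{144962}{5}$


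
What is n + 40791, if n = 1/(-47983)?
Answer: 1957274552/47983 ≈ 40791.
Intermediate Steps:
n = -1/47983 ≈ -2.0841e-5
n + 40791 = -1/47983 + 40791 = 1957274552/47983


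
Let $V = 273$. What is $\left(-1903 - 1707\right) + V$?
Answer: $-3337$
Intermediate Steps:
$\left(-1903 - 1707\right) + V = \left(-1903 - 1707\right) + 273 = -3610 + 273 = -3337$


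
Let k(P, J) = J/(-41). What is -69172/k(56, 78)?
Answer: 1418026/39 ≈ 36360.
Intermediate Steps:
k(P, J) = -J/41 (k(P, J) = J*(-1/41) = -J/41)
-69172/k(56, 78) = -69172/((-1/41*78)) = -69172/(-78/41) = -69172*(-41/78) = 1418026/39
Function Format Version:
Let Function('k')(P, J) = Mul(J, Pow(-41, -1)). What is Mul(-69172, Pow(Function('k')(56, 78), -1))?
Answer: Rational(1418026, 39) ≈ 36360.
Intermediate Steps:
Function('k')(P, J) = Mul(Rational(-1, 41), J) (Function('k')(P, J) = Mul(J, Rational(-1, 41)) = Mul(Rational(-1, 41), J))
Mul(-69172, Pow(Function('k')(56, 78), -1)) = Mul(-69172, Pow(Mul(Rational(-1, 41), 78), -1)) = Mul(-69172, Pow(Rational(-78, 41), -1)) = Mul(-69172, Rational(-41, 78)) = Rational(1418026, 39)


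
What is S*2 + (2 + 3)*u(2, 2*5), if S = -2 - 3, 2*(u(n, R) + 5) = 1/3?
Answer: -205/6 ≈ -34.167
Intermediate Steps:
u(n, R) = -29/6 (u(n, R) = -5 + (½)/3 = -5 + (½)*(⅓) = -5 + ⅙ = -29/6)
S = -5
S*2 + (2 + 3)*u(2, 2*5) = -5*2 + (2 + 3)*(-29/6) = -10 + 5*(-29/6) = -10 - 145/6 = -205/6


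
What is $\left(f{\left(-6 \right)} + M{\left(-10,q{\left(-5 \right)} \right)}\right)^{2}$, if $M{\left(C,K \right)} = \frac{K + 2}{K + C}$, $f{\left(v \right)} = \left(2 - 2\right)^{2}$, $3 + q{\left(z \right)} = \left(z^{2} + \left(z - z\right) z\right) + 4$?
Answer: $\frac{49}{16} \approx 3.0625$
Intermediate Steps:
$q{\left(z \right)} = 1 + z^{2}$ ($q{\left(z \right)} = -3 + \left(\left(z^{2} + \left(z - z\right) z\right) + 4\right) = -3 + \left(\left(z^{2} + 0 z\right) + 4\right) = -3 + \left(\left(z^{2} + 0\right) + 4\right) = -3 + \left(z^{2} + 4\right) = -3 + \left(4 + z^{2}\right) = 1 + z^{2}$)
$f{\left(v \right)} = 0$ ($f{\left(v \right)} = 0^{2} = 0$)
$M{\left(C,K \right)} = \frac{2 + K}{C + K}$
$\left(f{\left(-6 \right)} + M{\left(-10,q{\left(-5 \right)} \right)}\right)^{2} = \left(0 + \frac{2 + \left(1 + \left(-5\right)^{2}\right)}{-10 + \left(1 + \left(-5\right)^{2}\right)}\right)^{2} = \left(0 + \frac{2 + \left(1 + 25\right)}{-10 + \left(1 + 25\right)}\right)^{2} = \left(0 + \frac{2 + 26}{-10 + 26}\right)^{2} = \left(0 + \frac{1}{16} \cdot 28\right)^{2} = \left(0 + \frac{7}{4}\right)^{2} = \left(\frac{7}{4}\right)^{2} = \frac{49}{16}$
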